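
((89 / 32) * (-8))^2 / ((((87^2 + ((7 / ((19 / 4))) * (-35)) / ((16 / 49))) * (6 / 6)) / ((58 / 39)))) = 4364471 / 43932642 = 0.10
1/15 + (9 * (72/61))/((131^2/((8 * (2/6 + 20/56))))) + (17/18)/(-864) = 39312536513/569805606720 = 0.07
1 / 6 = 0.17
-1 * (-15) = 15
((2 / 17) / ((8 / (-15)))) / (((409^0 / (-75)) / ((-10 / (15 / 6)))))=-66.18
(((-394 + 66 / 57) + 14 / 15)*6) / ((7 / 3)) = -670164 / 665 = -1007.77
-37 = -37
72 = 72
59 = 59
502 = 502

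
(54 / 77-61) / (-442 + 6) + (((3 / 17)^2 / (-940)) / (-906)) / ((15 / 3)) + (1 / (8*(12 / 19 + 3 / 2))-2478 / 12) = -57532143054098701 / 278871983497800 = -206.30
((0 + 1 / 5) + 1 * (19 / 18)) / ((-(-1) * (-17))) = -113 / 1530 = -0.07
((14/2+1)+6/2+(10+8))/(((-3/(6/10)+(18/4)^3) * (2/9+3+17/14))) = 29232/385151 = 0.08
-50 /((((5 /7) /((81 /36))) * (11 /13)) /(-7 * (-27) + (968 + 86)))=-231367.50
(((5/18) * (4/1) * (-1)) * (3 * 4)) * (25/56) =-125/21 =-5.95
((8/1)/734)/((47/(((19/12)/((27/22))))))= 418/1397169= 0.00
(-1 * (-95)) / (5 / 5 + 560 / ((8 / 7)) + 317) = 95 / 808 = 0.12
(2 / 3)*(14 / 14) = 2 / 3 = 0.67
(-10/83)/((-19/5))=50/1577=0.03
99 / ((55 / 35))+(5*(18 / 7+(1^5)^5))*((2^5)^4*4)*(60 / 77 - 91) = -3642228702043 / 539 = -6757381636.44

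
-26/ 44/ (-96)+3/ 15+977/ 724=2973317/ 1911360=1.56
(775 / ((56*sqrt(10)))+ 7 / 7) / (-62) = -5*sqrt(10) / 224 - 1 / 62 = -0.09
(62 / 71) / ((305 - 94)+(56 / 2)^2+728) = 62 / 122333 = 0.00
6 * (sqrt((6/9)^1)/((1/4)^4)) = 512 * sqrt(6) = 1254.14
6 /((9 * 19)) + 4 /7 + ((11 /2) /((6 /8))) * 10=9834 /133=73.94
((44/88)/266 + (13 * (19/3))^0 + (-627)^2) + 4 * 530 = 210273001/532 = 395250.00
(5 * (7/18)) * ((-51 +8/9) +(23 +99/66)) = -16135/324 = -49.80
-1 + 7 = 6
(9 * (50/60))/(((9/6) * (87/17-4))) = 85/19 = 4.47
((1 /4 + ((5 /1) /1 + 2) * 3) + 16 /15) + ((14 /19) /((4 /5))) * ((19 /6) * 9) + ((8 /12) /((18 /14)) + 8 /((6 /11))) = 17213 /270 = 63.75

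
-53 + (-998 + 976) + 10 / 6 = -220 / 3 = -73.33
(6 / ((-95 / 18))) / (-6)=18 / 95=0.19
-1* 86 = -86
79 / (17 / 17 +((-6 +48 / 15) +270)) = 395 / 1341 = 0.29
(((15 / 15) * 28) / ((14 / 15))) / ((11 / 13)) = 390 / 11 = 35.45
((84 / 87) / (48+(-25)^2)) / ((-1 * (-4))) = 7 / 19517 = 0.00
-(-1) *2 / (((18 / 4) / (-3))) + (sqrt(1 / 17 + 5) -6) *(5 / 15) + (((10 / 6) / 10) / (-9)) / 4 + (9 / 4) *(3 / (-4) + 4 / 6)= -1523 / 432 + sqrt(1462) / 51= -2.78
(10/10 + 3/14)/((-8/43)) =-731/112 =-6.53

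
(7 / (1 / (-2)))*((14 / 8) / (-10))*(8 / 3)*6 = 196 / 5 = 39.20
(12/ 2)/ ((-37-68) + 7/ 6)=-36/ 623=-0.06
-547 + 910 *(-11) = -10557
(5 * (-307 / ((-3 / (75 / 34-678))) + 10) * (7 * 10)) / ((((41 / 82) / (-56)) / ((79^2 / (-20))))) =-14378974043140 / 17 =-845822002537.65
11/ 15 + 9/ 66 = 287/ 330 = 0.87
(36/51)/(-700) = -3/2975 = -0.00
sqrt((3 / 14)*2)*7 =sqrt(21) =4.58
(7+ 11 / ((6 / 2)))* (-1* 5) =-160 / 3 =-53.33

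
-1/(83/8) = -8/83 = -0.10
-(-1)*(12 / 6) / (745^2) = 2 / 555025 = 0.00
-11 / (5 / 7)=-77 / 5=-15.40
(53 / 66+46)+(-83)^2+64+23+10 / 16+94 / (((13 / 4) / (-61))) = 18049301 / 3432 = 5259.12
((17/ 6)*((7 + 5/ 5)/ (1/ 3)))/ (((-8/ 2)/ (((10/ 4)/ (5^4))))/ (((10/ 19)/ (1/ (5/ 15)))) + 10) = -34/ 2845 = -0.01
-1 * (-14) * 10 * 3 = 420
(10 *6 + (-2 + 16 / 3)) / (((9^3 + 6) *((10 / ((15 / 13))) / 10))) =190 / 1911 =0.10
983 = 983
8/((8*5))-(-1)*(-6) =-5.80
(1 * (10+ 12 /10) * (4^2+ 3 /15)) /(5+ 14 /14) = 756 /25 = 30.24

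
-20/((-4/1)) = 5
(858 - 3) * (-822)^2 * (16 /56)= 1155419640 /7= 165059948.57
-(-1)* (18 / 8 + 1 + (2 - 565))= -2239 / 4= -559.75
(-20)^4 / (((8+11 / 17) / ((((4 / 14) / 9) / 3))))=5440000 / 27783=195.80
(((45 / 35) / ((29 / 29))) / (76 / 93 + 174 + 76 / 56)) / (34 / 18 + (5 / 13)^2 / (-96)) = 81476928 / 21070984319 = 0.00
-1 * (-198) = 198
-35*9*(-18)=5670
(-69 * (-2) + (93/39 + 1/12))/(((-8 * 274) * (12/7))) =-153391/4103424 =-0.04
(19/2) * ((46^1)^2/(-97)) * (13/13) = -20102/97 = -207.24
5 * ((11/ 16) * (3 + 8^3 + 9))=7205/ 4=1801.25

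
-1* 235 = -235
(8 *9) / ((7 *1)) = 72 / 7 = 10.29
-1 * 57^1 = -57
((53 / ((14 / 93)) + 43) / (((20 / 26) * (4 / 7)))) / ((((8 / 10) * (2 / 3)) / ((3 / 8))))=647127 / 1024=631.96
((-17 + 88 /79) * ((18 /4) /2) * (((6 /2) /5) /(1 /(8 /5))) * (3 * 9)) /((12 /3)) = -182979 /790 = -231.62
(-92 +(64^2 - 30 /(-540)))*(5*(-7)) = -2522555 /18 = -140141.94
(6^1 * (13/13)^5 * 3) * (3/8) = 27/4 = 6.75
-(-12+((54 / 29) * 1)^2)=7176 / 841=8.53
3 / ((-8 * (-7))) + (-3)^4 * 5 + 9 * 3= 24195 / 56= 432.05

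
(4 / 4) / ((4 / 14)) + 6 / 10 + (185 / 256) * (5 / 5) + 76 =103453 / 1280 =80.82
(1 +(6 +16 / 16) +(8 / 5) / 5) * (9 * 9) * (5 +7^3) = 5863104 / 25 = 234524.16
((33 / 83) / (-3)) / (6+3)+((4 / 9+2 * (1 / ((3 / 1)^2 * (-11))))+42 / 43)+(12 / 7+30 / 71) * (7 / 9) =76469497 / 25086501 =3.05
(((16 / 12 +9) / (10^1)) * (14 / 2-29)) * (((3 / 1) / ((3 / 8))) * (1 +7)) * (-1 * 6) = 43648 / 5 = 8729.60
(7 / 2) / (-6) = -7 / 12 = -0.58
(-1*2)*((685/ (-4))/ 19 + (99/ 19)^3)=-3633911/ 13718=-264.90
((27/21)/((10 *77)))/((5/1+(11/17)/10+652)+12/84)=153/60219929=0.00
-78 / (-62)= 39 / 31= 1.26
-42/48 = -0.88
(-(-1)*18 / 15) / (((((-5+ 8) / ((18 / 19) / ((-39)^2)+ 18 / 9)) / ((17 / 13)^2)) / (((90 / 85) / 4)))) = 982872 / 2713295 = 0.36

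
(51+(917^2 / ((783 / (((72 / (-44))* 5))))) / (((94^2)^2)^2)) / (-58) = -148756155916868643811 / 169173667513306376448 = -0.88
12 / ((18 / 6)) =4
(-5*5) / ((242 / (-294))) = 3675 / 121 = 30.37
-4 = -4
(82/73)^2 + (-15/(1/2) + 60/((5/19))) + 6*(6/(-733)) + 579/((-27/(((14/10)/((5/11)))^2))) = -92676607879/21972133125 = -4.22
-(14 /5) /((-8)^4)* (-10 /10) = 7 /10240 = 0.00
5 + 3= 8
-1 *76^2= -5776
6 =6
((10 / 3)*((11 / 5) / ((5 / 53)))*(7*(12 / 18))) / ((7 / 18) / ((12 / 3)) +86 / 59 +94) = 7704928 / 2029585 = 3.80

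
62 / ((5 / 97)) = 6014 / 5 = 1202.80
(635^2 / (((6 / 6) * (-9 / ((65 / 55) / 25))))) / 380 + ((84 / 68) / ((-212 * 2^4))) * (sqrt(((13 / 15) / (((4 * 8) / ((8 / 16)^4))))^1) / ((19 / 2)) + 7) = -3024086167 / 542329920 - 7 * sqrt(390) / 87649280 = -5.58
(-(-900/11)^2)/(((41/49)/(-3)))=119070000/4961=24001.21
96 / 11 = 8.73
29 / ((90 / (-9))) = -29 / 10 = -2.90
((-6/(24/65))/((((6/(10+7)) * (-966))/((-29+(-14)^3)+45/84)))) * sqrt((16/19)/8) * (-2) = 85780045 * sqrt(38)/6166944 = 85.74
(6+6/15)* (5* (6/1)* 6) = 1152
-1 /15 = -0.07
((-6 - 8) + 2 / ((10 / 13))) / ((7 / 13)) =-741 / 35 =-21.17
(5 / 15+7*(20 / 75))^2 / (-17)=-121 / 425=-0.28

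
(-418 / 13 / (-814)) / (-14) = -0.00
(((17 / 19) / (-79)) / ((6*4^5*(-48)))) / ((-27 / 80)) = -0.00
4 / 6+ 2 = 2.67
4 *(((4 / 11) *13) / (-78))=-8 / 33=-0.24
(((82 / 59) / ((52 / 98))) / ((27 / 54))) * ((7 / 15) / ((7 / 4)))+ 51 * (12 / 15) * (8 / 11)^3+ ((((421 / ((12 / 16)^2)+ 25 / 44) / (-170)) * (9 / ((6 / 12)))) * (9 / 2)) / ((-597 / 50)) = 1947069702587 / 41443522692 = 46.98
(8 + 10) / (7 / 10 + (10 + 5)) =180 / 157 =1.15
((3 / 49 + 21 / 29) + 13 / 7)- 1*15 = -17560 / 1421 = -12.36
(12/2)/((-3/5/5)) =-50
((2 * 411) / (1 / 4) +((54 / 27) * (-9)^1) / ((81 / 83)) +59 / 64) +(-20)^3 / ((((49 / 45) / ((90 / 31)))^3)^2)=-20311785724637820682382006605 / 7075695364223435643456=-2870641.64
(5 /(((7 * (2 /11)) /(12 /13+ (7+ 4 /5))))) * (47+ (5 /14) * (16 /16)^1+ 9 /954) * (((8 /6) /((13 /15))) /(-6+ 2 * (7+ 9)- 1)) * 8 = 250520688 /313495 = 799.12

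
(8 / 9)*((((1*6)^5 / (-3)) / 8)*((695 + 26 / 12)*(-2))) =401568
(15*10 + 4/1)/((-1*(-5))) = 154/5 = 30.80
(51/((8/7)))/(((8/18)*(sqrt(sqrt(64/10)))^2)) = 3213*sqrt(10)/256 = 39.69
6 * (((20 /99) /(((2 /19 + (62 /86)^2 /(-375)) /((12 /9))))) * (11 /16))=10.70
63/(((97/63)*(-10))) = -3969/970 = -4.09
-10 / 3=-3.33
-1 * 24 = -24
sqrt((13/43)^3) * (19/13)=19 * sqrt(559)/1849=0.24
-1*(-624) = 624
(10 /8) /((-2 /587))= -366.88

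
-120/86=-1.40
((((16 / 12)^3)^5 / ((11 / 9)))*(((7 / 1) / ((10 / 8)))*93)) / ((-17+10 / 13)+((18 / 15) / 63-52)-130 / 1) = -84812719194112 / 527215866903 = -160.87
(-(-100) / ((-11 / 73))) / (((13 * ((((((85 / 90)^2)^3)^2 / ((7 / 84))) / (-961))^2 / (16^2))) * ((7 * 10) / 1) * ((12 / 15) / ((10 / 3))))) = -6683069682921420769141110822936772608000 / 339788119985926516548147621238121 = -19668344.15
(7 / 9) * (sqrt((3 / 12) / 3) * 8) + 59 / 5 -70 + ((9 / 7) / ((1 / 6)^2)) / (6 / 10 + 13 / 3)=-63219 / 1295 + 28 * sqrt(3) / 27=-47.02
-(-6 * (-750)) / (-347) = 4500 / 347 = 12.97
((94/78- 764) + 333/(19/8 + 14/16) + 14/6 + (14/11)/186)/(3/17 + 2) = -11443159/37851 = -302.32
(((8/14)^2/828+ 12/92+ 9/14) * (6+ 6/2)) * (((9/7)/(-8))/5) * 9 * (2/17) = -254259/1072904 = -0.24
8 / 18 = 4 / 9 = 0.44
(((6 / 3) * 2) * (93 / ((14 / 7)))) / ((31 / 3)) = 18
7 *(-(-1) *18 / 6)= 21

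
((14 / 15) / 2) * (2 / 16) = 7 / 120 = 0.06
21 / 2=10.50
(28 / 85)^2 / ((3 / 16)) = 12544 / 21675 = 0.58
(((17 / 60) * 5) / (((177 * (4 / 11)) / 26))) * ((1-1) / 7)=0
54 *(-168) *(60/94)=-272160/47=-5790.64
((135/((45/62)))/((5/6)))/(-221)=-1116/1105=-1.01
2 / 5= 0.40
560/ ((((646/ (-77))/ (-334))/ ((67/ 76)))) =120617420/ 6137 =19654.13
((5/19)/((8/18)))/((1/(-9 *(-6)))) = 1215/38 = 31.97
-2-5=-7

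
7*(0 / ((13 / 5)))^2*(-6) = 0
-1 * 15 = -15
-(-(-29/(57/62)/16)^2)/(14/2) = 808201/1455552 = 0.56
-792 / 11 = -72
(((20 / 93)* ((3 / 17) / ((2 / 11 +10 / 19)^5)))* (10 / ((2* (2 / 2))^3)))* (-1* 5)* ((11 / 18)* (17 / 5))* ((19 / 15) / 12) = -416723239951205 / 1426412962013184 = -0.29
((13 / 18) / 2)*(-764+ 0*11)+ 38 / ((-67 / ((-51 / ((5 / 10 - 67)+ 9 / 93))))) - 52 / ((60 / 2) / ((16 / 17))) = -58653366557 / 211016835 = -277.96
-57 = -57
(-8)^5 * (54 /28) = -442368 /7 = -63195.43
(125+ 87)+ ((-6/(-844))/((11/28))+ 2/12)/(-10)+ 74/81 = 800489849/3760020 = 212.90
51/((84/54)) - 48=-213/14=-15.21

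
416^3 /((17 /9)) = 647921664 /17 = 38113039.06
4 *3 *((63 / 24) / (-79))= -63 / 158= -0.40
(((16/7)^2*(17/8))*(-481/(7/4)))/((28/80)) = -20933120/2401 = -8718.50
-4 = -4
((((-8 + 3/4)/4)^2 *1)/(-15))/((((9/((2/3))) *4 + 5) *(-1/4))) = 841/56640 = 0.01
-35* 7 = -245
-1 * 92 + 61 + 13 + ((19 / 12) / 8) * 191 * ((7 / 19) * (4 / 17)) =-6007 / 408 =-14.72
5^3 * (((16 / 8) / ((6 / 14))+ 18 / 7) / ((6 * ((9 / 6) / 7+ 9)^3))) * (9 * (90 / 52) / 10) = 931000 / 3100773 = 0.30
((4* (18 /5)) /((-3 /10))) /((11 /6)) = -288 /11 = -26.18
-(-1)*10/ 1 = 10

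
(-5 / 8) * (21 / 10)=-21 / 16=-1.31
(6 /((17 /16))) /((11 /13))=1248 /187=6.67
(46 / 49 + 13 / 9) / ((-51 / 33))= -11561 / 7497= -1.54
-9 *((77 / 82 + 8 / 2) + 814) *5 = -3021885 / 82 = -36852.26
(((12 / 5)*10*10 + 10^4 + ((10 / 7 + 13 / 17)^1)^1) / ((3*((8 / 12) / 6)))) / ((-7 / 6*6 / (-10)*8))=18282315 / 3332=5486.89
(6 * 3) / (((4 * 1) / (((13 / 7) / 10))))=117 / 140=0.84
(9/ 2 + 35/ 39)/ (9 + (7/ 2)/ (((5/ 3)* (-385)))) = 115775/ 192933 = 0.60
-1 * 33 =-33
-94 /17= -5.53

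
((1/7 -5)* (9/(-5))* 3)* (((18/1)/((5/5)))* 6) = 99144/35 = 2832.69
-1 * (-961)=961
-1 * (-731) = 731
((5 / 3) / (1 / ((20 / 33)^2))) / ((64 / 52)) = 1625 / 3267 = 0.50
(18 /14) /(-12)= -3 /28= -0.11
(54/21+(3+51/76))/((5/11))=36531/2660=13.73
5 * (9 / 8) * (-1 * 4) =-45 / 2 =-22.50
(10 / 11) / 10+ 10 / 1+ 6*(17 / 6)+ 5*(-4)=78 / 11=7.09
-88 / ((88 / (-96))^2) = -1152 / 11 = -104.73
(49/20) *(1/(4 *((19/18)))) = 441/760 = 0.58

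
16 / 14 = 8 / 7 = 1.14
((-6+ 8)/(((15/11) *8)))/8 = 11/480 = 0.02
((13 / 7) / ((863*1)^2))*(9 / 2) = 117 / 10426766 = 0.00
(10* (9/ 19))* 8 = 720/ 19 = 37.89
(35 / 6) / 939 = 35 / 5634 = 0.01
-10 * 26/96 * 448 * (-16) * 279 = 5416320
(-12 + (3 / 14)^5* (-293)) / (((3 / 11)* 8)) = -23925319 / 4302592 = -5.56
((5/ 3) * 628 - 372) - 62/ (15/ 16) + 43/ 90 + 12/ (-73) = 4000123/ 6570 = 608.85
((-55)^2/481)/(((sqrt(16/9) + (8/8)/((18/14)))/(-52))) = -108900/703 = -154.91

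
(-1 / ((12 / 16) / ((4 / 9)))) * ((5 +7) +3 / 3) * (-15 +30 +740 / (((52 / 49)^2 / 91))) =-12440300 / 27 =-460751.85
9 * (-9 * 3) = -243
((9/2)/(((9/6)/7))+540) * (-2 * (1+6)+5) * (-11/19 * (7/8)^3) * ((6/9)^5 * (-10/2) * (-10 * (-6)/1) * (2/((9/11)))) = -194026525/1026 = -189109.67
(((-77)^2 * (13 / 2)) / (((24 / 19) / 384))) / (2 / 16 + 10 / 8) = 8520512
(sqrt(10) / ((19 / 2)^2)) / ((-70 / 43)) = -86 * sqrt(10) / 12635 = -0.02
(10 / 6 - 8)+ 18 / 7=-79 / 21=-3.76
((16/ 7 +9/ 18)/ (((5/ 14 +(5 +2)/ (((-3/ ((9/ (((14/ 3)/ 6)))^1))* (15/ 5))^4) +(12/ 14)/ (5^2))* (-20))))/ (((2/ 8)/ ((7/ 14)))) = -735/ 51502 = -0.01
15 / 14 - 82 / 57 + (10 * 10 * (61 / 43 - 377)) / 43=-1289311757 / 1475502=-873.81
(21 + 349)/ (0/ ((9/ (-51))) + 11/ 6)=2220/ 11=201.82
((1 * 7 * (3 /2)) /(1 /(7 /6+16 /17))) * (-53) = -1173.01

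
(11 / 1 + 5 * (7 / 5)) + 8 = 26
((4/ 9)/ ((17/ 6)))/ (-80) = -1/ 510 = -0.00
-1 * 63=-63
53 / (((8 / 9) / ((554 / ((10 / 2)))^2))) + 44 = 36601933 / 50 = 732038.66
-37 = -37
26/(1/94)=2444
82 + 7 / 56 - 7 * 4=433 / 8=54.12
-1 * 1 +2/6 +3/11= -13/33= -0.39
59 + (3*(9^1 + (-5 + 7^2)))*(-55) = -8686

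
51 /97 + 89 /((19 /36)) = 311757 /1843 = 169.16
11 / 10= 1.10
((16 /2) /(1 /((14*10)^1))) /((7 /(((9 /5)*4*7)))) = 8064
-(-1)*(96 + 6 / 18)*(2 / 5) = 578 / 15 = 38.53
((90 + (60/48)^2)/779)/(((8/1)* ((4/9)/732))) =2412855/99712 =24.20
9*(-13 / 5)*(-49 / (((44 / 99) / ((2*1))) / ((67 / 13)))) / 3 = 88641 / 10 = 8864.10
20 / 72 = 5 / 18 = 0.28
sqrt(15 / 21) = sqrt(35) / 7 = 0.85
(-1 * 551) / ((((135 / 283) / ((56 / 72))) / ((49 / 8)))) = -5502.57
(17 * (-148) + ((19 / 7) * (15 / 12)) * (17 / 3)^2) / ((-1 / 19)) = 11524963 / 252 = 45733.98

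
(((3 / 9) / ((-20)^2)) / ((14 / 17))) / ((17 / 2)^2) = 1 / 71400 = 0.00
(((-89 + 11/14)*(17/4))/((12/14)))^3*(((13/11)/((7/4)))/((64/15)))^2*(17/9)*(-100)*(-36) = -14255440592.15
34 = 34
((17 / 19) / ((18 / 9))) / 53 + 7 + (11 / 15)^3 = 50318759 / 6797250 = 7.40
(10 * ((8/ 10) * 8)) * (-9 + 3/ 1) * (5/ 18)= -320/ 3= -106.67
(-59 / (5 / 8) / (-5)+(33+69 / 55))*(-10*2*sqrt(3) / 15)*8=-467584*sqrt(3) / 825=-981.67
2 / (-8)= -1 / 4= -0.25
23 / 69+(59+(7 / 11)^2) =21685 / 363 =59.74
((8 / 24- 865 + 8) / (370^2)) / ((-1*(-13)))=-257 / 533910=-0.00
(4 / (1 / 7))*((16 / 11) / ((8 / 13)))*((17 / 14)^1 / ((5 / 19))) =16796 / 55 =305.38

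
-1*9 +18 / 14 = -54 / 7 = -7.71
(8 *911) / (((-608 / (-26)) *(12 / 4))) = 11843 / 114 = 103.89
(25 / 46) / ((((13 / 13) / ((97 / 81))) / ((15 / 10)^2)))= 2425 / 1656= 1.46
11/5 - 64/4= -69/5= -13.80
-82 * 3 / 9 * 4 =-328 / 3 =-109.33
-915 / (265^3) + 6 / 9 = 7443301 / 11165775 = 0.67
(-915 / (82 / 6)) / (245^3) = -549 / 120590225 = -0.00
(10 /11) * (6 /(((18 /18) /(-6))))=-32.73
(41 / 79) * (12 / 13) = 492 / 1027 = 0.48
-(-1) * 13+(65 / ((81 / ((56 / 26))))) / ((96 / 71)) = 27757 / 1944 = 14.28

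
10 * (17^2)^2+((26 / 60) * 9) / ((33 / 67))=91873971 / 110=835217.92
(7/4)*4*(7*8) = 392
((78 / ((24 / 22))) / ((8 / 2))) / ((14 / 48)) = 429 / 7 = 61.29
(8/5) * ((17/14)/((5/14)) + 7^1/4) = 206/25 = 8.24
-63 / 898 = -0.07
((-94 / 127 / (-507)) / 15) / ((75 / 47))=4418 / 72437625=0.00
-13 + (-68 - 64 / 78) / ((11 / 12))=-1145 / 13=-88.08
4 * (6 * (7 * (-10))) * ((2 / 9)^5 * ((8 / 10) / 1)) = -14336 / 19683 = -0.73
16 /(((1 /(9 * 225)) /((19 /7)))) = 615600 /7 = 87942.86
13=13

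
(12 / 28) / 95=3 / 665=0.00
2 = 2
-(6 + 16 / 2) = -14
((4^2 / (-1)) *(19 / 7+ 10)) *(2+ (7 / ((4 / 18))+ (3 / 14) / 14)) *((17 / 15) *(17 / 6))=-337922498 / 15435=-21893.26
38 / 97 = 0.39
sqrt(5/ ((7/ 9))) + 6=3 * sqrt(35)/ 7 + 6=8.54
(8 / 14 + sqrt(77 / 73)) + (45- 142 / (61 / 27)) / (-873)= 24515 / 41419 + sqrt(5621) / 73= 1.62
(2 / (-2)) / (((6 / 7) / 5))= -35 / 6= -5.83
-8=-8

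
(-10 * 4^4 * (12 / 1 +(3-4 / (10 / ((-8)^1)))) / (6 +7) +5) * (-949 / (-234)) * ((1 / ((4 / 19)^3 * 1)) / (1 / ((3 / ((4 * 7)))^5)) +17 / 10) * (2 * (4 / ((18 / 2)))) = -816091326174053 / 37174394880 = -21953.05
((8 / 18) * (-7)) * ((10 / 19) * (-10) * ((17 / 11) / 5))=9520 / 1881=5.06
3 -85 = -82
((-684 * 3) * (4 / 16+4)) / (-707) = 8721 / 707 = 12.34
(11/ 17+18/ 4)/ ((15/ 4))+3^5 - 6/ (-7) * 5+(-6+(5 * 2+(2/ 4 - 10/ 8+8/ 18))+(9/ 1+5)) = 266.35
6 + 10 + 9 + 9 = 34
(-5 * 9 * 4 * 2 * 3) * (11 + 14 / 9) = -13560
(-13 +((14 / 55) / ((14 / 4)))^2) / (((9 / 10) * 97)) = -26206 / 176055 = -0.15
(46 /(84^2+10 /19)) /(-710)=-437 /47596270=-0.00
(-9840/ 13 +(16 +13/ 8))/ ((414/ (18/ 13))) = -76887/ 31096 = -2.47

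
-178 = -178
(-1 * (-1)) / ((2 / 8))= 4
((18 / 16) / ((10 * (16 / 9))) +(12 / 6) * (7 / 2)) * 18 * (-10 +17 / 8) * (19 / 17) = -97398693 / 87040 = -1119.01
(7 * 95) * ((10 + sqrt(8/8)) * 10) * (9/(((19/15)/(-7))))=-3638250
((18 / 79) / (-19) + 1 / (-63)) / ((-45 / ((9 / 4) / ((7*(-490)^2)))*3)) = 0.00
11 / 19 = 0.58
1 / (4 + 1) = 1 / 5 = 0.20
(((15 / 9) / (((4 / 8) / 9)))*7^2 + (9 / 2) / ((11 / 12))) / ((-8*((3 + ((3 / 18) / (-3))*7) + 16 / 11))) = -36504 / 805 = -45.35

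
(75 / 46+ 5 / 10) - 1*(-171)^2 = -672494 / 23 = -29238.87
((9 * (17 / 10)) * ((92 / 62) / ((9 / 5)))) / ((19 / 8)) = 3128 / 589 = 5.31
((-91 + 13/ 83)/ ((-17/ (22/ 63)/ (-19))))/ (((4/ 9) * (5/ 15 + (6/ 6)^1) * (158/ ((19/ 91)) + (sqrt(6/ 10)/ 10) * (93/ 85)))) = -4900742391187500/ 61984471303900039 + 991994020875 * sqrt(15)/ 433891299127300273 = -0.08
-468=-468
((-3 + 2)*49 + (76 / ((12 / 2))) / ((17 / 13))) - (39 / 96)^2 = -2061739 / 52224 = -39.48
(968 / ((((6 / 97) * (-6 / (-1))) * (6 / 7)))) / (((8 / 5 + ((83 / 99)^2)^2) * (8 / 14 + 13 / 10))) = 102305787610950 / 131755662103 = 776.48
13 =13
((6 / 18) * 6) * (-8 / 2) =-8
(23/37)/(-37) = -23/1369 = -0.02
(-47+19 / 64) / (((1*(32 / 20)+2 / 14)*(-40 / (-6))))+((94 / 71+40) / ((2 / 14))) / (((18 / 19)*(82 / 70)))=191248421 / 745216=256.63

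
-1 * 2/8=-1/4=-0.25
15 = 15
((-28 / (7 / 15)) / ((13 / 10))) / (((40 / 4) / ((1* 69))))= -4140 / 13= -318.46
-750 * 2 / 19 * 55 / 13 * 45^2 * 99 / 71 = -16539187500 / 17537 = -943102.44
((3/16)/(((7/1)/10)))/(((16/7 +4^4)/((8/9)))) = 5/5424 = 0.00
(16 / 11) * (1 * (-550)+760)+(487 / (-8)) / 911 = 24482323 / 80168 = 305.39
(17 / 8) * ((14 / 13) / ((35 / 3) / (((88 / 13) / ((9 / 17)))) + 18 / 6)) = 44506 / 76089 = 0.58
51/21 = 2.43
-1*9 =-9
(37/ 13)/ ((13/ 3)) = 111/ 169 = 0.66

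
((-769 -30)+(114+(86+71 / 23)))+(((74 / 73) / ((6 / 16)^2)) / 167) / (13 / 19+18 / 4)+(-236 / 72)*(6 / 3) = -299505165533 / 497136789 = -602.46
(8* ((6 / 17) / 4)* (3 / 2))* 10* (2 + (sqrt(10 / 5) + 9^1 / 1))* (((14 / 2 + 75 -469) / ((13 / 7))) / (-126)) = 3870* sqrt(2) / 221 + 42570 / 221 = 217.39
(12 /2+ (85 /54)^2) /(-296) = -24721 /863136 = -0.03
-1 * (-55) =55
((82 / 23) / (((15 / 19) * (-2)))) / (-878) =779 / 302910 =0.00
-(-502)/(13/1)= 502/13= 38.62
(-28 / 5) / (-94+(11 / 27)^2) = 20412 / 342025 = 0.06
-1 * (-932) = 932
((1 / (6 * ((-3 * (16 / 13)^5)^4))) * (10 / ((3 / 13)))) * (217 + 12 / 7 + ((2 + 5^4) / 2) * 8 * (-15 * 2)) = -105.16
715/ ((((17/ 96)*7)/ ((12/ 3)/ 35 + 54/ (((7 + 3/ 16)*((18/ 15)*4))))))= 18560256/ 19159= 968.75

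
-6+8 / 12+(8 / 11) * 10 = 64 / 33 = 1.94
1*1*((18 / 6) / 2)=1.50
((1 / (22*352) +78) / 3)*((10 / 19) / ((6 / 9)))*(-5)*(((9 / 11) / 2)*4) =-135907425 / 809248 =-167.94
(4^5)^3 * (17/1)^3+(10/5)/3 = 15825880743938/3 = 5275293581312.67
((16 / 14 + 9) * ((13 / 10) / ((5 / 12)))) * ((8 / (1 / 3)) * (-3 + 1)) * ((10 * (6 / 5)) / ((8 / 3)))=-1196208 / 175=-6835.47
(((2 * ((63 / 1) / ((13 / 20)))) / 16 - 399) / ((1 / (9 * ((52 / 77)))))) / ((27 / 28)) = -26824 / 11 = -2438.55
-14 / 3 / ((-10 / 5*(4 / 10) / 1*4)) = 35 / 24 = 1.46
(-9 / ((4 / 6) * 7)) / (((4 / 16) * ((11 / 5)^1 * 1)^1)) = -270 / 77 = -3.51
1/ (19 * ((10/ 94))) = 47/ 95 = 0.49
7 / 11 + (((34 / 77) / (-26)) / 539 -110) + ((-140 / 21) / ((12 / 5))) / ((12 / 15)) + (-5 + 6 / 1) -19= -2541278351 / 19423404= -130.84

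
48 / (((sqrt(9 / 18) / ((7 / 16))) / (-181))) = -3801 * sqrt(2) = -5375.43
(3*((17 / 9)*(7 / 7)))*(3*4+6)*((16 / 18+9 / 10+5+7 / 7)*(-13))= -154921 / 15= -10328.07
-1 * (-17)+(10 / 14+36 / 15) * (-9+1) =-277 / 35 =-7.91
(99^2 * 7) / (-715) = -6237 / 65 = -95.95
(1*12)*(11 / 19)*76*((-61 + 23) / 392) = -2508 / 49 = -51.18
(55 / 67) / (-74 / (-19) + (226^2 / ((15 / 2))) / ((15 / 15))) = 15675 / 130113866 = 0.00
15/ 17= 0.88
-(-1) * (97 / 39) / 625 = 97 / 24375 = 0.00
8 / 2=4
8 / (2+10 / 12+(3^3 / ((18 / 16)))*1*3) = 48 / 449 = 0.11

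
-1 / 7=-0.14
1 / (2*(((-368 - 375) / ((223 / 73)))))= -223 / 108478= -0.00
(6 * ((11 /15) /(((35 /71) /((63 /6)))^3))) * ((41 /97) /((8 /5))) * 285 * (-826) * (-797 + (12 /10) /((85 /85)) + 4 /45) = 408193125482209221 /194000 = 2104088275681.49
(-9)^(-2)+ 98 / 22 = 4.47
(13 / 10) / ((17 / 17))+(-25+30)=63 / 10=6.30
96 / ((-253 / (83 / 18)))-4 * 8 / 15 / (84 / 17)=-2.18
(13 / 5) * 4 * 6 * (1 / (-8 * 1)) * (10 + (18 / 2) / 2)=-113.10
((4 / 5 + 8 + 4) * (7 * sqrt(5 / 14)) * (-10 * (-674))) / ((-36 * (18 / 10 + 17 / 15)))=-13480 * sqrt(70) / 33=-3417.63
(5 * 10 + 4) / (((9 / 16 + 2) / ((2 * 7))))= 12096 / 41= 295.02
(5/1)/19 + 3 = 3.26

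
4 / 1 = 4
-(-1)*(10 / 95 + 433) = 8229 / 19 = 433.11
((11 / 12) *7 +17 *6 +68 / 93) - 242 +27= -39377 / 372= -105.85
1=1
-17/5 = -3.40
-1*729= -729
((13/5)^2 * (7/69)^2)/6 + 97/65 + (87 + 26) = 1063048513/9283950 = 114.50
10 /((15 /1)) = 2 /3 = 0.67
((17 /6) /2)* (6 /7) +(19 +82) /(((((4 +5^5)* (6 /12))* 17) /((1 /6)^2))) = 581374 /478737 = 1.21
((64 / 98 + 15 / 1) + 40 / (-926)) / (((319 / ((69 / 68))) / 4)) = 0.20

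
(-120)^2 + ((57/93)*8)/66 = 14731276/1023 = 14400.07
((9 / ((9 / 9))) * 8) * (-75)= -5400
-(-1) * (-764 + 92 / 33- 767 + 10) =-50101 / 33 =-1518.21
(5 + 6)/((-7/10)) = -110/7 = -15.71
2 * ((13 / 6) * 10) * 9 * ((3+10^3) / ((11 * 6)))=65195 / 11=5926.82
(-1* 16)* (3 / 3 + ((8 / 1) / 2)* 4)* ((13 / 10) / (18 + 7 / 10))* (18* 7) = -2382.55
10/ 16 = 5/ 8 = 0.62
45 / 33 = 15 / 11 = 1.36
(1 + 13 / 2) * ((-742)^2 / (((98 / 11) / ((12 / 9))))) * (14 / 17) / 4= 127231.18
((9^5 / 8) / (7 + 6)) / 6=19683 / 208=94.63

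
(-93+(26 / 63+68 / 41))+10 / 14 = -233024 / 2583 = -90.21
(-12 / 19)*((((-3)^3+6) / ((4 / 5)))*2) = 630 / 19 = 33.16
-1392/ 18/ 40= -29/ 15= -1.93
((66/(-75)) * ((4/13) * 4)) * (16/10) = -2816/1625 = -1.73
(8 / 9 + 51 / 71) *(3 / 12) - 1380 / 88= -429613 / 28116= -15.28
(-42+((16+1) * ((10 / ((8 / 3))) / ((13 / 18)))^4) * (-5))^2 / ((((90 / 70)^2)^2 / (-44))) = -2342289715715344229427131 / 38058732518976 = -61544080968.74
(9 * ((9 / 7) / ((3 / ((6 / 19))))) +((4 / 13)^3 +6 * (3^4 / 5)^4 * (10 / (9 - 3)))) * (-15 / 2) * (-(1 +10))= 415084484085018 / 7305025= 56821774.61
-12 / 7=-1.71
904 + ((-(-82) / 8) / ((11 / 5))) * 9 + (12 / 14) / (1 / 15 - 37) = 80701139 / 85316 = 945.91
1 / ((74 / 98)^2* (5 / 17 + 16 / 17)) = 5831 / 4107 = 1.42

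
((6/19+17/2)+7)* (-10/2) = -3005/38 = -79.08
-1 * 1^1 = -1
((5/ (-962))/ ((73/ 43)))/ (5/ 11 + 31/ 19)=-44935/ 30618536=-0.00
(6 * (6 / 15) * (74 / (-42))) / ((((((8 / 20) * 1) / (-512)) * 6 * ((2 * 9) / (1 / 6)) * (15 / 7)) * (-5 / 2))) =-9472 / 6075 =-1.56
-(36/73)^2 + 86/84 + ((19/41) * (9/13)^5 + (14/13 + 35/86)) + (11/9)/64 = 33155208617709307/14064856887961152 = 2.36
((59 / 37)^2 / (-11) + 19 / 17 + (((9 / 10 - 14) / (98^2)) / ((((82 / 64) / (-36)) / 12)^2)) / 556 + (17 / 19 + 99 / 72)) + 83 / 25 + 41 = 25758510696408272417 / 545762039529152600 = 47.20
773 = 773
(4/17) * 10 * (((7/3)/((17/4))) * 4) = 4480/867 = 5.17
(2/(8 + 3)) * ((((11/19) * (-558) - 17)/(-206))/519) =6461/11172513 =0.00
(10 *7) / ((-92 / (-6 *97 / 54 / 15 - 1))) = 812 / 621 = 1.31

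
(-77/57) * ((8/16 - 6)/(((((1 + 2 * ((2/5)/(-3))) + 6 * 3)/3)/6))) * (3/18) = 12705/10678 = 1.19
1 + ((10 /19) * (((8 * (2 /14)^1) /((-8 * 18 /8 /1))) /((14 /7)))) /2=1187 /1197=0.99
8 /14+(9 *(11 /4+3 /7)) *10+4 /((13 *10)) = 286.67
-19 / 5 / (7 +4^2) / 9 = -19 / 1035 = -0.02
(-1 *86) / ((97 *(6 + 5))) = -86 / 1067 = -0.08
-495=-495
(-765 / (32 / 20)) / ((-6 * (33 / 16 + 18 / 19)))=1615 / 61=26.48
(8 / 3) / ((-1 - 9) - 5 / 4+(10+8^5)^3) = 32 / 422599130099289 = 0.00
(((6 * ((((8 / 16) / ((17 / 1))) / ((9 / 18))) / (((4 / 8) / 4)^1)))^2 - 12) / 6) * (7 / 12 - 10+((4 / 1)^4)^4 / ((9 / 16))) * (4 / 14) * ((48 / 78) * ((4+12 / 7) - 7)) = 213305255525480 / 184093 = 1158682054.86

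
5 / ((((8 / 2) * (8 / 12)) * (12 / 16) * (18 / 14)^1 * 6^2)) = 35 / 648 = 0.05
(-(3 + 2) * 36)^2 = 32400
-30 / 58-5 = -160 / 29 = -5.52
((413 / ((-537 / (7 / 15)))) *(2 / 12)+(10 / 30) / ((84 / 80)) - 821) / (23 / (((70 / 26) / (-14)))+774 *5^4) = -0.00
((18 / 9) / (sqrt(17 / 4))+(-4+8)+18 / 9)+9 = 15.97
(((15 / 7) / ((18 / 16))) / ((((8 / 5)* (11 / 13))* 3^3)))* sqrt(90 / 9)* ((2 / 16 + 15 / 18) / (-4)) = -7475* sqrt(10) / 598752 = -0.04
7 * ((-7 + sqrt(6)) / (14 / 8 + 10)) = -2.71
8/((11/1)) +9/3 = 41/11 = 3.73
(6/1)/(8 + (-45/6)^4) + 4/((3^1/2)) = 406312/152259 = 2.67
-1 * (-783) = 783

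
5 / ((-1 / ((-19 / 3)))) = 95 / 3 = 31.67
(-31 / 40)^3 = -29791 / 64000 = -0.47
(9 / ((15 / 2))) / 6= 1 / 5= 0.20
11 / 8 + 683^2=3731923 / 8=466490.38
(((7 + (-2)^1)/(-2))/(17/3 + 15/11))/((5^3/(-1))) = 33/11600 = 0.00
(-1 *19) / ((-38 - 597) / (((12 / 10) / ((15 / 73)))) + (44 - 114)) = 0.11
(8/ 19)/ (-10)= -4/ 95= -0.04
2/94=0.02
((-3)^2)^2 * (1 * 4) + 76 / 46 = 7490 / 23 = 325.65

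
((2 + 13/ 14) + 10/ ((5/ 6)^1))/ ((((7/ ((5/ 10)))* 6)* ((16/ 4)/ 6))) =209/ 784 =0.27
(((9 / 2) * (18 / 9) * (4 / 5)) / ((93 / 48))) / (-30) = -0.12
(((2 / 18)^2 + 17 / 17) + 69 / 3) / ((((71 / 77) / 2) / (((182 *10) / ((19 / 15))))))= 74835.21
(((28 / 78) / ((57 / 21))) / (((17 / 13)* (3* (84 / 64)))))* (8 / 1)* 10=17920 / 8721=2.05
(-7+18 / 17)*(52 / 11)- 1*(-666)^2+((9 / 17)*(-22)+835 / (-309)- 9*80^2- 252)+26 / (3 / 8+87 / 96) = -1187939654183 / 2369103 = -501430.14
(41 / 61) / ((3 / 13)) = 533 / 183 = 2.91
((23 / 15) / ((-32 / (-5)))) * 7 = 161 / 96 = 1.68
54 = 54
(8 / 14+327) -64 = 1845 / 7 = 263.57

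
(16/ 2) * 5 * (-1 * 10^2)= -4000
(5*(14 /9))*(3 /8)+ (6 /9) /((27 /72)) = 169 /36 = 4.69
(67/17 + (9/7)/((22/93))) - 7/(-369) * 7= 9186125/966042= 9.51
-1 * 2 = -2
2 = 2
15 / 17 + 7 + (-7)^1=15 / 17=0.88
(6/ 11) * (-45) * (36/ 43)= -20.55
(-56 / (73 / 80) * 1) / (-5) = 896 / 73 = 12.27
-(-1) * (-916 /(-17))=53.88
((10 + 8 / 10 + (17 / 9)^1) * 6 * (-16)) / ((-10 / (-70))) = -127904 / 15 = -8526.93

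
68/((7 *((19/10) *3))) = 680/399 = 1.70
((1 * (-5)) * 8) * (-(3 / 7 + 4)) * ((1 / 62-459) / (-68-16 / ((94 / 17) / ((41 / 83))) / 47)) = 26087527895 / 21828051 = 1195.14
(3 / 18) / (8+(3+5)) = 1 / 96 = 0.01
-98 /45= -2.18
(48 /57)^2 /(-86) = -128 /15523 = -0.01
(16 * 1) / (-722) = -8 / 361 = -0.02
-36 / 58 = -18 / 29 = -0.62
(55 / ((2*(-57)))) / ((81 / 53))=-2915 / 9234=-0.32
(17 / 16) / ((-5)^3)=-17 / 2000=-0.01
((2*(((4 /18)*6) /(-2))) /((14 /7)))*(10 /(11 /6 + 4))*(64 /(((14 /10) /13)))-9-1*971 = -81300 /49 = -1659.18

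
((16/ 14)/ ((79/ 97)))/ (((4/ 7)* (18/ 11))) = 1067/ 711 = 1.50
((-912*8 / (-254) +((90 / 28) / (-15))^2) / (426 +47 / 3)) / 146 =2148453 / 4815357400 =0.00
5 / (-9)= -5 / 9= -0.56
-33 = -33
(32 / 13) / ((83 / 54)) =1728 / 1079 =1.60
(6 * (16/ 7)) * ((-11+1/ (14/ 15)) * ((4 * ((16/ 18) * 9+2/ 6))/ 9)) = -222400/ 441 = -504.31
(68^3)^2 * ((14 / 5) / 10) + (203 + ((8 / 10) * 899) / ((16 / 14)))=27682895967.02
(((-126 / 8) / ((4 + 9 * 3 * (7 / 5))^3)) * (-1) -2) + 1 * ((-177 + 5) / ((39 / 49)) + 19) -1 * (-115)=-84.10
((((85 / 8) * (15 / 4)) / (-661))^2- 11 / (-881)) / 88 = 6353653769 / 34686577958912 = 0.00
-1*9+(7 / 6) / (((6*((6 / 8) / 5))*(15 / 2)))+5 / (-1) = -1120 / 81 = -13.83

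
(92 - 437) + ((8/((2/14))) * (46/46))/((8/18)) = -219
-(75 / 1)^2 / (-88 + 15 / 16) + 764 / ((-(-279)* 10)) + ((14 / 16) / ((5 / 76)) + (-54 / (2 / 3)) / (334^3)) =5660760537051121 / 72404360902440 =78.18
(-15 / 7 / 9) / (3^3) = -5 / 567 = -0.01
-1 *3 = -3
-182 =-182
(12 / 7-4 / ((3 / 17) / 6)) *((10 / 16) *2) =-1175 / 7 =-167.86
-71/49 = -1.45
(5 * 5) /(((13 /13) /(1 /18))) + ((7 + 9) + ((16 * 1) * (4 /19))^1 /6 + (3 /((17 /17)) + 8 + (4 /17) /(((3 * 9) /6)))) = 56207 /1938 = 29.00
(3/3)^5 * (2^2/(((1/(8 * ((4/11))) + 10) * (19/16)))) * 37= 75776/6289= 12.05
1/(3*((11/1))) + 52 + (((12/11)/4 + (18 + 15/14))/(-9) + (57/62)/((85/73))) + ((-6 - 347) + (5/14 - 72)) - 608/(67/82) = -8290527293/7414890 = -1118.09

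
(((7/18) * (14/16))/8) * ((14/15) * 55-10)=1519/864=1.76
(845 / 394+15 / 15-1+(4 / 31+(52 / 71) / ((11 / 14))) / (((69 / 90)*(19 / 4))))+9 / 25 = 291392230897 / 104215038950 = 2.80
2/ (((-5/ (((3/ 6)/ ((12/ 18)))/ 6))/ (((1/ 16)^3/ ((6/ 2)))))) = -1/ 245760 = -0.00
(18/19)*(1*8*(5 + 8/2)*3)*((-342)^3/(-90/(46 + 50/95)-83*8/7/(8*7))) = 177283910539008/78581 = 2256065849.75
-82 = -82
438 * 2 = 876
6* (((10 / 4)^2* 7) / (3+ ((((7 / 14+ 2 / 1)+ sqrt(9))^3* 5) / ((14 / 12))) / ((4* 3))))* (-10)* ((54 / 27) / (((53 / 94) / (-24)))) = 1326528000 / 370523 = 3580.15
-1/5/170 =-0.00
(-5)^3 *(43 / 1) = -5375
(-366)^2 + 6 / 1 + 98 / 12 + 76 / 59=47425895 / 354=133971.45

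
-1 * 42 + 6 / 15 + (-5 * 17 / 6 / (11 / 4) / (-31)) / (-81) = -17236354 / 414315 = -41.60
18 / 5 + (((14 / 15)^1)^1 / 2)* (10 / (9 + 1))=4.07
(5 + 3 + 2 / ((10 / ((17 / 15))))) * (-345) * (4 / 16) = -14191 / 20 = -709.55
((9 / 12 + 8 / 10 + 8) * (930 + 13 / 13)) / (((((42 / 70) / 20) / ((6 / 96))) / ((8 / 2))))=889105 / 12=74092.08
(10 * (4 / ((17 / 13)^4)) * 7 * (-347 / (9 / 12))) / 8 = -1387493380 / 250563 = -5537.50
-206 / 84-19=-901 / 42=-21.45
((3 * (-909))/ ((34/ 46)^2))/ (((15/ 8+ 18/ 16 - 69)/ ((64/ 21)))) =5129184/ 22253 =230.49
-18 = -18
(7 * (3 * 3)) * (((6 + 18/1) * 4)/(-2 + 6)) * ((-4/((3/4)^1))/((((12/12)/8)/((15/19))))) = -967680/19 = -50930.53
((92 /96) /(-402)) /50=-23 /482400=-0.00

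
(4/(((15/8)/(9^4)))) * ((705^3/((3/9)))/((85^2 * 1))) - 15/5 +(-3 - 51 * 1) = 588541838919/289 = 2036476951.28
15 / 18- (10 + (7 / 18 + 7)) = -149 / 9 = -16.56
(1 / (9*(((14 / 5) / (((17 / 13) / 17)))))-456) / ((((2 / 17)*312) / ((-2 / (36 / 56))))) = 12697691 / 328536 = 38.65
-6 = -6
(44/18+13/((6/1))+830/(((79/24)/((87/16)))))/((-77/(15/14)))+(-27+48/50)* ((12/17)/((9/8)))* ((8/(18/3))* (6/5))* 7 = -4479255667/22159500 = -202.14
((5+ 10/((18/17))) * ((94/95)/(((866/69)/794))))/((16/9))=16737123/32908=508.60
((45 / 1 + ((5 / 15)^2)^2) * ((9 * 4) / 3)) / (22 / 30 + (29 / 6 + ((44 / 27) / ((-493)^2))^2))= 232609847685889680 / 2397233962388341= 97.03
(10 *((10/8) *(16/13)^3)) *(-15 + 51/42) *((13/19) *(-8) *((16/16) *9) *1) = 355737600/22477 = 15826.74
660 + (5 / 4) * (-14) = 1285 / 2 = 642.50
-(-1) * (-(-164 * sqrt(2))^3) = 8821888 * sqrt(2) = 12476033.66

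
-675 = -675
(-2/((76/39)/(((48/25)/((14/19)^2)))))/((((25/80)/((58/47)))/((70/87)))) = -94848/8225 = -11.53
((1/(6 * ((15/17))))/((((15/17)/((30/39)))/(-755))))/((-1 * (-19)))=-43639/6669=-6.54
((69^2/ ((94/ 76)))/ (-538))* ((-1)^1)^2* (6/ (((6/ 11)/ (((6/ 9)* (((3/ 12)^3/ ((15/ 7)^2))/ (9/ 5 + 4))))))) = -5417489/ 175990560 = -0.03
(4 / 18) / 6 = 1 / 27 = 0.04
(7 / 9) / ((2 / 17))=119 / 18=6.61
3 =3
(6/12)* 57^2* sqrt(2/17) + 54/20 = 27/10 + 3249* sqrt(34)/34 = 559.90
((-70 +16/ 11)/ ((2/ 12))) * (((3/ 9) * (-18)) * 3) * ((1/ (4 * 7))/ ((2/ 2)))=20358/ 77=264.39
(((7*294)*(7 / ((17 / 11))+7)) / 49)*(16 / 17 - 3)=-288120 / 289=-996.96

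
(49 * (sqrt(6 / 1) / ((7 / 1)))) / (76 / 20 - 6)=-35 * sqrt(6) / 11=-7.79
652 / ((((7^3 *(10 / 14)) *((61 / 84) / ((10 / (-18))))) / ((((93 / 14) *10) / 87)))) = -404240 / 260043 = -1.55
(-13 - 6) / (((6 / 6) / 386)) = -7334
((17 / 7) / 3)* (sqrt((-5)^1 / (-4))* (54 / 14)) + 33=153* sqrt(5) / 98 + 33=36.49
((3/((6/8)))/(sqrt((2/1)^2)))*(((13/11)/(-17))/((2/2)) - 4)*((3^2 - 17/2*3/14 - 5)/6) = -46421/15708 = -2.96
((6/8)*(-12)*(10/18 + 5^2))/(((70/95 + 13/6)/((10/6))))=-43700/331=-132.02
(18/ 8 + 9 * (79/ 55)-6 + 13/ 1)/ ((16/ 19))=92701/ 3520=26.34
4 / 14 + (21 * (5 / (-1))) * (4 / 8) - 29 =-1137 / 14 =-81.21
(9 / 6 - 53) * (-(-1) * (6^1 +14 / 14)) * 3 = -2163 / 2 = -1081.50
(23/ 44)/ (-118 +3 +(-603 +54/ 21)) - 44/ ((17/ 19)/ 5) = -921074097/ 3745984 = -245.88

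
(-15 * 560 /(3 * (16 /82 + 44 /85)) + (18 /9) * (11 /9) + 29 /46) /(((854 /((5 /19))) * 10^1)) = -79921 /660744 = -0.12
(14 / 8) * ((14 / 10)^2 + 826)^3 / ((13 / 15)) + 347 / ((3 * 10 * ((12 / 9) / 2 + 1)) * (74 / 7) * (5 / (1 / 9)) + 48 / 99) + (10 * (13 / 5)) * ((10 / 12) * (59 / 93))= 17843853315346553819537 / 15569498221875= 1146077610.28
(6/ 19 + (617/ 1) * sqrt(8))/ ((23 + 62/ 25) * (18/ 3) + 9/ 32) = 1600/ 776017 + 987200 * sqrt(2)/ 122529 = 11.40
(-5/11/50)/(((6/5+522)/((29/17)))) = -0.00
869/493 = 1.76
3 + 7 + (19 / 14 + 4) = 215 / 14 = 15.36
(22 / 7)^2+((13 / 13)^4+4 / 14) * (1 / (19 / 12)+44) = 62620 / 931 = 67.26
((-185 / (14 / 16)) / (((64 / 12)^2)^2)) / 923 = -0.00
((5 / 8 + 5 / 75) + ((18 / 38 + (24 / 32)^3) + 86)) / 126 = 0.70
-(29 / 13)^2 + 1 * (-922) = -926.98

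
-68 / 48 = -17 / 12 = -1.42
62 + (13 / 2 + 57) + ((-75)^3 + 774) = -841951 / 2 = -420975.50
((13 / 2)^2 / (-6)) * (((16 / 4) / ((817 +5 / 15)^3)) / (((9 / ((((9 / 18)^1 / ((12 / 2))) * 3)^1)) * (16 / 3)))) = -0.00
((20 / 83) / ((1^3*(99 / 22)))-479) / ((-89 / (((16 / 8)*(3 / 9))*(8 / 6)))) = 2862184 / 598347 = 4.78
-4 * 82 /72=-41 /9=-4.56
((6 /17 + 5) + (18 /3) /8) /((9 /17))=415 /36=11.53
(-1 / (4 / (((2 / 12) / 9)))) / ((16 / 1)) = -1 / 3456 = -0.00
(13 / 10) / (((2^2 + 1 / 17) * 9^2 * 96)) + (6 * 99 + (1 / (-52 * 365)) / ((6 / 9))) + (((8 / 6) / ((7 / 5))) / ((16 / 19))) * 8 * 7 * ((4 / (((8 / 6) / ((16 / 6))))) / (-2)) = 1734607212761 / 5091802560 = 340.67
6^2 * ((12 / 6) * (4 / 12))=24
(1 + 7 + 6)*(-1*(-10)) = 140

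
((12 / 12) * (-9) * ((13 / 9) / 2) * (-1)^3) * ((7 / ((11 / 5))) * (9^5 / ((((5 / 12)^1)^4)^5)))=10300276067628408611266363392 / 209808349609375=49093737626770.57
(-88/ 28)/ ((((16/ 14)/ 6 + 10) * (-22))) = 3/ 214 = 0.01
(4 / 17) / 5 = 4 / 85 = 0.05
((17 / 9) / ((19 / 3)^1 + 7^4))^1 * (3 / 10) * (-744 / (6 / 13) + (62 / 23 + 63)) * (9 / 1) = -1088289 / 332212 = -3.28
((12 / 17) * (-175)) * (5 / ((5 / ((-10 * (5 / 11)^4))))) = 13125000 / 248897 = 52.73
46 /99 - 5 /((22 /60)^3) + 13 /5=-5891443 /59895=-98.36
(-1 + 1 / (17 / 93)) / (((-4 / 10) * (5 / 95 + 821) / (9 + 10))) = -6859 / 26520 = -0.26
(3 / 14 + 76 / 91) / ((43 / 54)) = 1.32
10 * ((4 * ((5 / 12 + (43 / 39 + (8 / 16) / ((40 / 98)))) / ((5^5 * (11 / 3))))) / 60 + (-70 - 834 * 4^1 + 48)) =-300121248573 / 8937500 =-33580.00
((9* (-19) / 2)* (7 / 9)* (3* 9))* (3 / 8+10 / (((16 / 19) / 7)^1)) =-599697 / 4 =-149924.25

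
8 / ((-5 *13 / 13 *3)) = -8 / 15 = -0.53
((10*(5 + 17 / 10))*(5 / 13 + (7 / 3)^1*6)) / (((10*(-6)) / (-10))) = 12529 / 78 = 160.63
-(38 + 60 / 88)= -851 / 22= -38.68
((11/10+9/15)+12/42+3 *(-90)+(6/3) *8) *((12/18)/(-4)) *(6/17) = 17641/1190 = 14.82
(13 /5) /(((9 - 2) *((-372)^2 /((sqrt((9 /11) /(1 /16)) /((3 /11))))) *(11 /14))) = 13 *sqrt(11) /951390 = 0.00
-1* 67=-67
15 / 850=3 / 170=0.02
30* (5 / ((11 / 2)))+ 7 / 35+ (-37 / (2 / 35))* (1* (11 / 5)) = -153673 / 110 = -1397.03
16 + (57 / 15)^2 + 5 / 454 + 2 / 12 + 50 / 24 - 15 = 401813 / 22700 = 17.70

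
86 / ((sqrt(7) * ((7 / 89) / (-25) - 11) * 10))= -19135 * sqrt(7) / 171374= -0.30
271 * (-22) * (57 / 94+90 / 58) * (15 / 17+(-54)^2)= -37530459.49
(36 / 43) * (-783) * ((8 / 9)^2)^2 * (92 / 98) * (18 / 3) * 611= -26708344832 / 18963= -1408445.12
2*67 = 134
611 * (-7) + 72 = -4205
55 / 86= 0.64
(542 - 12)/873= 530/873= 0.61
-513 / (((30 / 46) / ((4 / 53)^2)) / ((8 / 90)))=-27968 / 70225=-0.40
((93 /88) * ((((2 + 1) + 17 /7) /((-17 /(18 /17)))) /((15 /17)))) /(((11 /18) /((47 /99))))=-249147 /791945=-0.31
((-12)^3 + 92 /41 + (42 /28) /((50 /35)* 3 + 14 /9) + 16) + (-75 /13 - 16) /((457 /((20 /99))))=-30340853334469 /17748285984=-1709.51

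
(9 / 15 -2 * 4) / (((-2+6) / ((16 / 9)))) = -148 / 45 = -3.29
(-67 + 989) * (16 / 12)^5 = 944128 / 243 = 3885.30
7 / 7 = 1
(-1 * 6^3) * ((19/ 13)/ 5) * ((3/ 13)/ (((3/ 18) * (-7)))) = 73872/ 5915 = 12.49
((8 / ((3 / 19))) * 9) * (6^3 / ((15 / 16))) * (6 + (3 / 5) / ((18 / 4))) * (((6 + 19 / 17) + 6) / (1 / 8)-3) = 27917881344 / 425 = 65689132.57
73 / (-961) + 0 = -73 / 961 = -0.08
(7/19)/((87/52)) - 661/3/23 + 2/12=-699005/76038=-9.19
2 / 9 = 0.22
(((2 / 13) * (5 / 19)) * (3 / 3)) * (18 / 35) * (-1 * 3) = -108 / 1729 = -0.06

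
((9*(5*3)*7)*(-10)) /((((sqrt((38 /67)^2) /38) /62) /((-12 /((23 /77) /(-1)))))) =-36271897200 /23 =-1577039008.70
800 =800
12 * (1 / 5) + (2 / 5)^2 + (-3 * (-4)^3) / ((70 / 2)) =1408 / 175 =8.05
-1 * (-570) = 570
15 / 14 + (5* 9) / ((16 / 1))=435 / 112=3.88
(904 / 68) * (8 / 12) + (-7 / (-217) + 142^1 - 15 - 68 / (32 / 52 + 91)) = 84829582 / 627657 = 135.15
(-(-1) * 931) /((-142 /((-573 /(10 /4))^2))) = -611348598 /1775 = -344421.75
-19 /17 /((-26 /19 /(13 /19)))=19 /34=0.56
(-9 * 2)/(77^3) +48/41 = 1.17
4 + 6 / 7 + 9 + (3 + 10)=188 / 7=26.86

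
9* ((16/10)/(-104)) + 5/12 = 217/780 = 0.28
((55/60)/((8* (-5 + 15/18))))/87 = -11/34800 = -0.00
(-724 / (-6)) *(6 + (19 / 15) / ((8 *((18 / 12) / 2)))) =101179 / 135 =749.47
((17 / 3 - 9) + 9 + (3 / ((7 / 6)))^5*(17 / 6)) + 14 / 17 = 278605693 / 857157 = 325.03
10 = 10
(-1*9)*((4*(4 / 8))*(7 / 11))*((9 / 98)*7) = -81 / 11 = -7.36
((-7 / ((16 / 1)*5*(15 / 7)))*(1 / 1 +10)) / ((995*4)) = -539 / 4776000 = -0.00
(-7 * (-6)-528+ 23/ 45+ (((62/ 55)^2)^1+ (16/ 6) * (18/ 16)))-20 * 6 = -16368164/ 27225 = -601.22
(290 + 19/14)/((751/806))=1643837/5257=312.69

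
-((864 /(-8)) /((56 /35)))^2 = -18225 /4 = -4556.25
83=83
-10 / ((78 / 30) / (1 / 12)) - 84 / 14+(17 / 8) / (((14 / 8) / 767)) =252535 / 273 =925.04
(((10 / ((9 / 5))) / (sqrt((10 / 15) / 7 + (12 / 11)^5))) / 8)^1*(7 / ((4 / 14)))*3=148225*sqrt(1281489594) / 133141776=39.85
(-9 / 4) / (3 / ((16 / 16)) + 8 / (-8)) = -9 / 8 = -1.12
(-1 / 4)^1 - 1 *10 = -10.25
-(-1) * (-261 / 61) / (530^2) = -261 / 17134900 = -0.00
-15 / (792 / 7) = -35 / 264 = -0.13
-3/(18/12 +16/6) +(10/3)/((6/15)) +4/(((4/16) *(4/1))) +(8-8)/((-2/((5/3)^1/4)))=871/75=11.61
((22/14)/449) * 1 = 11/3143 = 0.00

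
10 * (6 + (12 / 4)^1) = 90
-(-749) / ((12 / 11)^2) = 90629 / 144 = 629.37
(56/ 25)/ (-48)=-7/ 150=-0.05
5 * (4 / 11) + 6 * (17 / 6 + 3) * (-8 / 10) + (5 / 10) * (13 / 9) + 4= -4249 / 198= -21.46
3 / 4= 0.75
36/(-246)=-6/41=-0.15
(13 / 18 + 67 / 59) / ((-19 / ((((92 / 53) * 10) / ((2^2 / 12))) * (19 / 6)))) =-453790 / 28143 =-16.12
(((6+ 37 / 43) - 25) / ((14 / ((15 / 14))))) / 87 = -975 / 61103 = -0.02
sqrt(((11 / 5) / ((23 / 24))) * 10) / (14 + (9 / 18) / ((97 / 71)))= 776 * sqrt(759) / 64101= 0.33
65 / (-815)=-0.08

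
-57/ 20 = -2.85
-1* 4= -4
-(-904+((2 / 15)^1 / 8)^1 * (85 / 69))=748495 / 828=903.98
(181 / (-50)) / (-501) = 181 / 25050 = 0.01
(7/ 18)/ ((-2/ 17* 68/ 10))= -35/ 72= -0.49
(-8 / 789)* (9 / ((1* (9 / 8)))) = -0.08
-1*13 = -13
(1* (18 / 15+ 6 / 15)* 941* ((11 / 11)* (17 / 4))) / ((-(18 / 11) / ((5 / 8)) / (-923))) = 162417541 / 72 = 2255799.18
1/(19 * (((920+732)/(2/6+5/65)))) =4/306033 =0.00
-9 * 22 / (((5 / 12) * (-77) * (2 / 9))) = 27.77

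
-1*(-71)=71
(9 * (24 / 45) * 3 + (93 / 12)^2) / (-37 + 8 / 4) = -851 / 400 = -2.13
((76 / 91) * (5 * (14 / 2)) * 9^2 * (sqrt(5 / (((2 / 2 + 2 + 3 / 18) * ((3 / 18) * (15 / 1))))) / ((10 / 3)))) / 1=972 * sqrt(57) / 13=564.50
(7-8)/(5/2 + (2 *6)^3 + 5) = -2/3471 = -0.00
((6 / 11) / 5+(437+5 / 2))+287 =79927 / 110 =726.61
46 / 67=0.69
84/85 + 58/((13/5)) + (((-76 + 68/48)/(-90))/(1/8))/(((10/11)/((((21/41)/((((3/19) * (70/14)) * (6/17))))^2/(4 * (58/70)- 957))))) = 14023861817024557/602656129319400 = 23.27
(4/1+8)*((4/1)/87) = 16/29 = 0.55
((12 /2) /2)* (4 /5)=12 /5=2.40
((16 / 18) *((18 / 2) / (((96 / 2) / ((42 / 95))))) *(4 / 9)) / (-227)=-28 / 194085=-0.00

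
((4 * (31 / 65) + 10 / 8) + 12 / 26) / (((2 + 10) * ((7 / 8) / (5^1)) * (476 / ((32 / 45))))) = 3764 / 1461915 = 0.00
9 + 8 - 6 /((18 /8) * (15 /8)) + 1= 746 /45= 16.58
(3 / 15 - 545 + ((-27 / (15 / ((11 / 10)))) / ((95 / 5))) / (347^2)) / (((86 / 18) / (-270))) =15143488359777 / 491870765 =30787.53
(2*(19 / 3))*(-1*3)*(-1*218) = 8284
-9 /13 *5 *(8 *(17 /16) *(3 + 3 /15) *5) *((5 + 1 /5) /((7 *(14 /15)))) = -18360 /49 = -374.69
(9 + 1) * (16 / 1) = 160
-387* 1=-387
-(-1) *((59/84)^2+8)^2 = 3591485041/49787136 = 72.14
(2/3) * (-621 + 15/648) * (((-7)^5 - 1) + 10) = 1126566269/162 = 6954112.77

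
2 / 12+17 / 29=131 / 174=0.75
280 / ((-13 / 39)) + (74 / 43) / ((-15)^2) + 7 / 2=-836.49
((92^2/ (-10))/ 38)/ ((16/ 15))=-1587/ 76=-20.88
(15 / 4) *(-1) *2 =-15 / 2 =-7.50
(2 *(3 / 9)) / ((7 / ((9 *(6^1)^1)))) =36 / 7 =5.14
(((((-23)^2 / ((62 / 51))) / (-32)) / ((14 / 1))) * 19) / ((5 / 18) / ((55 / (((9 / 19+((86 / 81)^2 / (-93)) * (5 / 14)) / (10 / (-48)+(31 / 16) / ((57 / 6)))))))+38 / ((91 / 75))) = -4328406432207 / 7218744491008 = -0.60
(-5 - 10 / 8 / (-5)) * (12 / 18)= -3.17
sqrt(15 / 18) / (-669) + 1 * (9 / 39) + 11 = 146 / 13-sqrt(30) / 4014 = 11.23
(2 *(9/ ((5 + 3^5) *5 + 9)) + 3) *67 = 252255/ 1249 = 201.97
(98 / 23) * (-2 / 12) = -49 / 69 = -0.71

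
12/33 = 4/11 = 0.36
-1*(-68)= 68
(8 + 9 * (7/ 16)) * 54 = 5157/ 8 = 644.62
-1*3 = -3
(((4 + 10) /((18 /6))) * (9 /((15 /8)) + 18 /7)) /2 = 86 /5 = 17.20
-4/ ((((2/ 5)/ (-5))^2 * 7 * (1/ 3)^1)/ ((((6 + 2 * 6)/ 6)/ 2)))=-5625/ 14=-401.79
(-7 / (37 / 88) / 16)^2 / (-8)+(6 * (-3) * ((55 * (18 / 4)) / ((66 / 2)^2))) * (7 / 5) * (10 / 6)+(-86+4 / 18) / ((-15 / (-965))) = -71925341041 / 13010976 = -5528.05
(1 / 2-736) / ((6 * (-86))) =1471 / 1032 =1.43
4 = 4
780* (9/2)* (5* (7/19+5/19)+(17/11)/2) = 2883465/209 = 13796.48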